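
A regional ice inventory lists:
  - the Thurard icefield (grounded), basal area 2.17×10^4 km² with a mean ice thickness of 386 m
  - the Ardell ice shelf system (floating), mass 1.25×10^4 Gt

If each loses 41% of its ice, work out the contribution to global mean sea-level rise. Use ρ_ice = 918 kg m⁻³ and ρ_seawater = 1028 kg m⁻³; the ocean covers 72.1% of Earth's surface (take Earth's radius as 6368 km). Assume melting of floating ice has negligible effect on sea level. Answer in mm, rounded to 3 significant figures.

≈ 8.35 mm

Thurard: ice volume = 2.17×10^4 km² × 386 m = 8376 km³; 0.41 × 8376 × (918/1028) = 3067 km³ of water.
The Ardell ice shelf system is floating and already displaces its own weight of water, so its melt adds essentially nothing to sea level.
Total added water ≈ 3.067×10^12 m³ over 3.67×10^14 m² → Δh = 8.35×10^-3 m = 8.35 mm.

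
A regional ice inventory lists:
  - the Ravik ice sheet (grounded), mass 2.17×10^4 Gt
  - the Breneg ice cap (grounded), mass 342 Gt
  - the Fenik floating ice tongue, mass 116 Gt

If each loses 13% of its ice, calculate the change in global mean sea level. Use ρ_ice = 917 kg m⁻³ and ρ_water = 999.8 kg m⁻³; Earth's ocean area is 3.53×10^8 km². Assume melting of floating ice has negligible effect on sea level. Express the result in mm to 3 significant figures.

Ravik: 0.13 × 2.17×10^4 Gt = 2.821×10^15 kg; dividing by ρ_w = 999.8 kg m⁻³ gives 2.822×10^12 m³ of water.
Breneg: 0.13 × 342 Gt = 4.446×10^13 kg; dividing by ρ_w = 999.8 kg m⁻³ gives 4.447×10^10 m³ of water.
The Fenik floating ice tongue is floating and already displaces its own weight of water, so its melt adds essentially nothing to sea level.
Total added water ≈ 2.866×10^12 m³ over 3.53×10^14 m² → Δh = 8.12×10^-3 m = 8.12 mm.

≈ 8.12 mm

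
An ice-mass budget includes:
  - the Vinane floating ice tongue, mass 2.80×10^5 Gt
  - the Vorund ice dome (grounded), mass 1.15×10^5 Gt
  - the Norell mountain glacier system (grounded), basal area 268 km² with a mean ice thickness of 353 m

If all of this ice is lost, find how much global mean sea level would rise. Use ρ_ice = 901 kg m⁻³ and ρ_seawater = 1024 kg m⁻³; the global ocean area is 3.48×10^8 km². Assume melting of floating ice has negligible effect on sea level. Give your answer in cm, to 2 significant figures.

≈ 32 cm

The Vinane floating ice tongue is floating and already displaces its own weight of water, so its melt adds essentially nothing to sea level.
Vorund: 1.15×10^5 Gt = 1.150×10^17 kg; dividing by ρ_w = 1024 kg m⁻³ gives 1.123×10^14 m³ of water.
Norell: ice volume = 268 km² × 353 m = 94.60 km³; 94.60 × (901/1024) = 83.24 km³ of water.
Total added water ≈ 1.124×10^14 m³ over 3.48×10^14 m² → Δh = 0.323 m = 32 cm.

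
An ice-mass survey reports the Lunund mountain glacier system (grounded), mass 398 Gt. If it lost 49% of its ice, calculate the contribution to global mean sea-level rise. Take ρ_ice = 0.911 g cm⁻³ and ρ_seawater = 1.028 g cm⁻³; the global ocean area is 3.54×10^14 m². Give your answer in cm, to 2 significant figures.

Lunund: 0.49 × 398 Gt = 1.950×10^14 kg; dividing by ρ_w = 1.028 g cm⁻³ = 1028 kg m⁻³ gives 1.897×10^11 m³ of water.
Spread over 3.54×10^14 m² of ocean, Δh = 1.897×10^11 / 3.54×10^14 = 5.36×10^-4 m = 0.054 cm.

≈ 0.054 cm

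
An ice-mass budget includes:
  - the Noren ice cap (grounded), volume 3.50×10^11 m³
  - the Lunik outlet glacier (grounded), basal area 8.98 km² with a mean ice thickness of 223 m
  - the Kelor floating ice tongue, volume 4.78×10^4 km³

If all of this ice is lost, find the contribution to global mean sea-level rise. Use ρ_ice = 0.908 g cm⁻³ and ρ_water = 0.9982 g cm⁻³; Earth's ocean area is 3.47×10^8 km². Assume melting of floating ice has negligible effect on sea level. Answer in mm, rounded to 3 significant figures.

Noren: 3.50×10^11 m³ × (908/998.2) = 3.184×10^11 m³ of water.
Lunik: ice volume = 8.98 km² × 223 m = 2.003 km³; 2.003 × (908/998.2) = 1.822 km³ of water.
The Kelor floating ice tongue is floating and already displaces its own weight of water, so its melt adds essentially nothing to sea level.
Total added water ≈ 3.202×10^11 m³ over 3.47×10^14 m² → Δh = 9.23×10^-4 m = 0.923 mm.

≈ 0.923 mm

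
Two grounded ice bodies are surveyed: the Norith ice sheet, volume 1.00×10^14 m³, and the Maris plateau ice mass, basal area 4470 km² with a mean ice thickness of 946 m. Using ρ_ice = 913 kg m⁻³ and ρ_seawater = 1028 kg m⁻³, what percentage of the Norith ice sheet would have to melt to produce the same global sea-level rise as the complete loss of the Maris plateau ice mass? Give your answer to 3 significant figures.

Equal sea-level rise means equal mass of meltwater, i.e. equal mass of ice lost.
Ice mass of Maris: 3.861×10^15 kg; ice mass of Norith: 9.130×10^16 kg.
Fraction required = 3.861×10^15 / 9.130×10^16 = 0.0423 → 4.23 %.

≈ 4.23 %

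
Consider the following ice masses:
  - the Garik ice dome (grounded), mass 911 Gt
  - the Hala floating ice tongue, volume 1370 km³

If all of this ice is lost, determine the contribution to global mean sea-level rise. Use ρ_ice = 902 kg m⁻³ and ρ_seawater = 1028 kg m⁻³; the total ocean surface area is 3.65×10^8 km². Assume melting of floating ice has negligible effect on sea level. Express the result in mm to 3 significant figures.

Garik: 911 Gt = 9.110×10^14 kg; dividing by ρ_w = 1028 kg m⁻³ gives 8.862×10^11 m³ of water.
The Hala floating ice tongue is floating and already displaces its own weight of water, so its melt adds essentially nothing to sea level.
Total added water ≈ 8.862×10^11 m³ over 3.65×10^14 m² → Δh = 2.43×10^-3 m = 2.43 mm.

≈ 2.43 mm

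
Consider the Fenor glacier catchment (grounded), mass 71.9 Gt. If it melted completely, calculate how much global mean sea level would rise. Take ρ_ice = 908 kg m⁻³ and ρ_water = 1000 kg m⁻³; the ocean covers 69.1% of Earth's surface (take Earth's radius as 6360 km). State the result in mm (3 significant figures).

Fenor: 71.9 Gt = 7.190×10^13 kg; dividing by ρ_w = 1000 kg m⁻³ gives 7.190×10^10 m³ of water.
Spread over 3.51×10^14 m² of ocean, Δh = 7.190×10^10 / 3.51×10^14 = 2.05×10^-4 m = 0.205 mm.

≈ 0.205 mm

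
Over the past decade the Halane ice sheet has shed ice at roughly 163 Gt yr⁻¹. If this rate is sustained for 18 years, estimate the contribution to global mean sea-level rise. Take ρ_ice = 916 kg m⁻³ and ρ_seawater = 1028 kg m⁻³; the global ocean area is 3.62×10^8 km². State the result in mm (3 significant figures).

Total mass lost = 163 Gt/yr × 18 yr = 2934 Gt = 2.934×10^15 kg.
ρ_w = 1028 kg m⁻³, so water volume = 2.934×10^15 / 1028 = 2.854×10^12 m³.
Δh = 2.854×10^12 / 3.62×10^14 = 7.88×10^-3 m = 7.88 mm.

≈ 7.88 mm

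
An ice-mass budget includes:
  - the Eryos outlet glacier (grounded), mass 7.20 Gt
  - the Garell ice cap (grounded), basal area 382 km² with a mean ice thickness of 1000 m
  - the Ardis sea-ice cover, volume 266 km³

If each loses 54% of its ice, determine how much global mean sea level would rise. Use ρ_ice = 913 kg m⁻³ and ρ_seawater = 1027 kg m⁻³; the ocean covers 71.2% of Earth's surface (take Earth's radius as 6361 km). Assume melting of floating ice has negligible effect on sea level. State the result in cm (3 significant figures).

≈ 0.0517 cm

Eryos: 0.54 × 7.20 Gt = 3.888×10^12 kg; dividing by ρ_w = 1027 kg m⁻³ gives 3.786×10^9 m³ of water.
Garell: ice volume = 382 km² × 1000 m = 382.0 km³; 0.54 × 382.0 × (913/1027) = 183.4 km³ of water.
The Ardis sea-ice cover is floating and already displaces its own weight of water, so its melt adds essentially nothing to sea level.
Total added water ≈ 1.872×10^11 m³ over 3.62×10^14 m² → Δh = 5.17×10^-4 m = 0.0517 cm.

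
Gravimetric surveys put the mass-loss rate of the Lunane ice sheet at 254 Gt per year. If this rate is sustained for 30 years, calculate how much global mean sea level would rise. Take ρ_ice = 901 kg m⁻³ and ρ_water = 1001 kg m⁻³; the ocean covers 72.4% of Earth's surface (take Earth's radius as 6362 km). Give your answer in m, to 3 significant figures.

≈ 0.0207 m

Total mass lost = 254 Gt/yr × 30 yr = 7620 Gt = 7.620×10^15 kg.
ρ_w = 1001 kg m⁻³, so water volume = 7.620×10^15 / 1001 = 7.612×10^12 m³.
Δh = 7.612×10^12 / 3.68×10^14 = 0.0207 m.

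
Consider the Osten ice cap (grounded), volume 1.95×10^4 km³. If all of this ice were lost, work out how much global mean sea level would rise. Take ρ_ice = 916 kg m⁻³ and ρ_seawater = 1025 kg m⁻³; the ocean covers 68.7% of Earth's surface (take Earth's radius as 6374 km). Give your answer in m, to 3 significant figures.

≈ 0.0497 m

Osten: 1.95×10^4 km³ × (916/1025) = 1.743×10^4 km³ of water.
Spread over 3.51×10^14 m² of ocean, Δh = 1.743×10^13 / 3.51×10^14 = 0.0497 m.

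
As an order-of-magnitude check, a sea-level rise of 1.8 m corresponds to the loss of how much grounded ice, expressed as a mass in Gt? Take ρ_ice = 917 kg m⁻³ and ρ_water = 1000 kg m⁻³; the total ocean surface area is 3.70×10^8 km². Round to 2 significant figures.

≈ 6.7×10^5 Gt

Required water volume = Δh × A = 1.8 m × 3.70×10^14 m² = 6.660×10^14 m³.
ρ_w = 1000 kg m⁻³, so the mass of water = 6.660×10^14 m³ × 1000 kg m⁻³ = 6.660×10^17 kg = 6.7×10^5 Gt (and the same mass of ice, by conservation).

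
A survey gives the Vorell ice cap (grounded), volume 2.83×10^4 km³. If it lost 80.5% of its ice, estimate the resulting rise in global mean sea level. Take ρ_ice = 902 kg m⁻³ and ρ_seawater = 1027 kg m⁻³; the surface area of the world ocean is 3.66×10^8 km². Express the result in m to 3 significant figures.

≈ 0.0547 m

Vorell: 0.805 × 2.83×10^4 km³ × (902/1027) = 2.001×10^4 km³ of water.
Spread over 3.66×10^14 m² of ocean, Δh = 2.001×10^13 / 3.66×10^14 = 0.0547 m.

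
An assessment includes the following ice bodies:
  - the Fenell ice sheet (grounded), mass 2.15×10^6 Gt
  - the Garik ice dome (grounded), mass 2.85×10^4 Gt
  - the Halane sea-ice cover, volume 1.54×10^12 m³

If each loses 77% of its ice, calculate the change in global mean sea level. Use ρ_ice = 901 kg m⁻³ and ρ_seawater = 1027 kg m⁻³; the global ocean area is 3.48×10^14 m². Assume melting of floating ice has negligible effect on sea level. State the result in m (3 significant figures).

Fenell: 0.77 × 2.15×10^6 Gt = 1.656×10^18 kg; dividing by ρ_w = 1027 kg m⁻³ gives 1.612×10^15 m³ of water.
Garik: 0.77 × 2.85×10^4 Gt = 2.194×10^16 kg; dividing by ρ_w = 1027 kg m⁻³ gives 2.137×10^13 m³ of water.
The Halane sea-ice cover is floating and already displaces its own weight of water, so its melt adds essentially nothing to sea level.
Total added water ≈ 1.633×10^15 m³ over 3.48×10^14 m² → Δh = 4.69 m.

≈ 4.69 m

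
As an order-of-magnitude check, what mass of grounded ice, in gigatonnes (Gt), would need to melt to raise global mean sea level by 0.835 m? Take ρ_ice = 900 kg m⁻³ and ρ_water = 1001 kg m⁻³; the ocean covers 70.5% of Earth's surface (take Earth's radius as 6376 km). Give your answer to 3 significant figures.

Required water volume = Δh × A = 0.835 m × 3.60×10^14 m² = 3.007×10^14 m³.
ρ_w = 1001 kg m⁻³, so the mass of water = 3.007×10^14 m³ × 1001 kg m⁻³ = 3.010×10^17 kg = 3.01×10^5 Gt (and the same mass of ice, by conservation).

≈ 3.01×10^5 Gt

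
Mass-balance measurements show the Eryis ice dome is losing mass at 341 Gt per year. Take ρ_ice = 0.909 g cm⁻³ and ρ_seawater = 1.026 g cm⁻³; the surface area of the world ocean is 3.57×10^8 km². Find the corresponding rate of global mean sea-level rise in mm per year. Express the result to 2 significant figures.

ρ_w = 1.026 g cm⁻³ = 1026 kg m⁻³. Annual water volume added = 341 Gt / ρ_w = 3.410×10^14 kg / 1026 kg m⁻³ = 3.324×10^11 m³.
Δh per year = 3.324×10^11 / 3.57×10^14 = 9.31×10^-4 m = 0.93 mm.

≈ 0.93 mm/yr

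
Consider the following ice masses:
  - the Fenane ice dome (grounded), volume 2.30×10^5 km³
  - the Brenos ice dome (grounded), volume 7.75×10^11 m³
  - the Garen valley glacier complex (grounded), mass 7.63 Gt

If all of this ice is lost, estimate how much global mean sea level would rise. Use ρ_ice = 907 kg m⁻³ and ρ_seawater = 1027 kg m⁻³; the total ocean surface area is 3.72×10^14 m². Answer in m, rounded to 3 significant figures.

≈ 0.548 m

Fenane: 2.30×10^5 km³ × (907/1027) = 2.031×10^5 km³ of water.
Brenos: 7.75×10^11 m³ × (907/1027) = 6.844×10^11 m³ of water.
Garen: 7.63 Gt = 7.630×10^12 kg; dividing by ρ_w = 1027 kg m⁻³ gives 7.429×10^9 m³ of water.
Total added water ≈ 2.038×10^14 m³ over 3.72×10^14 m² → Δh = 0.548 m.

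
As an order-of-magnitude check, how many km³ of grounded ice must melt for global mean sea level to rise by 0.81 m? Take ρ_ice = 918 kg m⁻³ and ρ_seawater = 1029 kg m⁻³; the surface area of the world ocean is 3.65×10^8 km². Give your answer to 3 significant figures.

Required water volume = Δh × A = 0.81 m × 3.65×10^14 m² = 2.956×10^14 m³ = 2.956×10^5 km³.
Ice volume = water volume × ρ_w/ρ_ice = 2.956×10^5 × 1029/918 = 3.31×10^5 km³.

≈ 3.31×10^5 km³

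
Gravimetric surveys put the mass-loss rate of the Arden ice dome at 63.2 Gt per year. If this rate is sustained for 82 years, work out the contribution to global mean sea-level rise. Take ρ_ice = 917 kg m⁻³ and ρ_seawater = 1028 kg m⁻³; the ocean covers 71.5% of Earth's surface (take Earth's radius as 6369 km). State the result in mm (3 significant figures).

Total mass lost = 63.2 Gt/yr × 82 yr = 5182 Gt = 5.182×10^15 kg.
ρ_w = 1028 kg m⁻³, so water volume = 5.182×10^15 / 1028 = 5.041×10^12 m³.
Δh = 5.041×10^12 / 3.64×10^14 = 0.0138 m = 13.8 mm.

≈ 13.8 mm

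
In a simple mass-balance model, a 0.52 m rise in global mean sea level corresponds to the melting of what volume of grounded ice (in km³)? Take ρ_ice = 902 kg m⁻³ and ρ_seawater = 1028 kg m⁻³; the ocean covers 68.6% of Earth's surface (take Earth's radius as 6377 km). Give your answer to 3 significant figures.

≈ 2.08×10^5 km³

Required water volume = Δh × A = 0.52 m × 3.51×10^14 m² = 1.823×10^14 m³ = 1.823×10^5 km³.
Ice volume = water volume × ρ_w/ρ_ice = 1.823×10^5 × 1028/902 = 2.08×10^5 km³.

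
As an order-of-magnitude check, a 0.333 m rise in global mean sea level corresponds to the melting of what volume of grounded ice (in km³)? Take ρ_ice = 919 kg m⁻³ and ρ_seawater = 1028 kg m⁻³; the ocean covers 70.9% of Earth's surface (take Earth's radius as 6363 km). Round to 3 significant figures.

Required water volume = Δh × A = 0.333 m × 3.61×10^14 m² = 1.201×10^14 m³ = 1.201×10^5 km³.
Ice volume = water volume × ρ_w/ρ_ice = 1.201×10^5 × 1028/919 = 1.34×10^5 km³.

≈ 1.34×10^5 km³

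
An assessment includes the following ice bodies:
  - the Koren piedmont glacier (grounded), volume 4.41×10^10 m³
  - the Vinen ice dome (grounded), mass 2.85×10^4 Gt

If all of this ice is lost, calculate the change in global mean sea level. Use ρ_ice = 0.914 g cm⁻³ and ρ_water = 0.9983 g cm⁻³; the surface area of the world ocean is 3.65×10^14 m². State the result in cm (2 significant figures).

≈ 7.8 cm

Koren: 4.41×10^10 m³ × (914/998.3) = 4.038×10^10 m³ of water.
Vinen: 2.85×10^4 Gt = 2.850×10^16 kg; dividing by ρ_w = 0.9983 g cm⁻³ = 998.3 kg m⁻³ gives 2.855×10^13 m³ of water.
Total added water ≈ 2.859×10^13 m³ over 3.65×10^14 m² → Δh = 0.0783 m = 7.8 cm.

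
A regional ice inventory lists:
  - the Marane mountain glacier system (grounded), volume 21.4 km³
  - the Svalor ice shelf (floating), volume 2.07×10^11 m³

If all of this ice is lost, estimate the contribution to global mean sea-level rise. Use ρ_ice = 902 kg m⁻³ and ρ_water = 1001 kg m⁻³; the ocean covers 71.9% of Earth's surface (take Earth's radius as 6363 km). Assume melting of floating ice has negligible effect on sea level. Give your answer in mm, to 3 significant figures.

Marane: 21.4 km³ × (902/1001) = 19.28 km³ of water.
The Svalor ice shelf is floating and already displaces its own weight of water, so its melt adds essentially nothing to sea level.
Total added water ≈ 1.928×10^10 m³ over 3.66×10^14 m² → Δh = 5.27×10^-5 m = 0.0527 mm.

≈ 0.0527 mm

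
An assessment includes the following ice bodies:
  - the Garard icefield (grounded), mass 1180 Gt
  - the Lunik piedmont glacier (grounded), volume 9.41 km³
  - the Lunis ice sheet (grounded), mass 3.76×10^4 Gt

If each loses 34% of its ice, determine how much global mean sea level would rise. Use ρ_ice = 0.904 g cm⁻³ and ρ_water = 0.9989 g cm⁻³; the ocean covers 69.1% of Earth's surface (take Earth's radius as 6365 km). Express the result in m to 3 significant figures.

Garard: 0.34 × 1180 Gt = 4.012×10^14 kg; dividing by ρ_w = 0.9989 g cm⁻³ = 998.9 kg m⁻³ gives 4.016×10^11 m³ of water.
Lunik: 0.34 × 9.41 km³ × (904/998.9) = 2.895 km³ of water.
Lunis: 0.34 × 3.76×10^4 Gt = 1.278×10^16 kg; dividing by ρ_w = 998.9 kg m⁻³ gives 1.280×10^13 m³ of water.
Total added water ≈ 1.320×10^13 m³ over 3.52×10^14 m² → Δh = 0.0375 m.

≈ 0.0375 m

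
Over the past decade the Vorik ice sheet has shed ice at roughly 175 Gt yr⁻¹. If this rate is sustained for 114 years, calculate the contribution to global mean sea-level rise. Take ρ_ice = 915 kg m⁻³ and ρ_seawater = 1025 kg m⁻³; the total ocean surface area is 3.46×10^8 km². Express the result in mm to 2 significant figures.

Total mass lost = 175 Gt/yr × 114 yr = 1.995×10^4 Gt = 1.995×10^16 kg.
ρ_w = 1025 kg m⁻³, so water volume = 1.995×10^16 / 1025 = 1.946×10^13 m³.
Δh = 1.946×10^13 / 3.46×10^14 = 0.0563 m = 56 mm.

≈ 56 mm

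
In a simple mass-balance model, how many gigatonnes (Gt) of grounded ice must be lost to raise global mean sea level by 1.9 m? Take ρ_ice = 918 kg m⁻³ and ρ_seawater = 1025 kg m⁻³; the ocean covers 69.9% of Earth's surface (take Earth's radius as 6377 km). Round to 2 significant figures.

Required water volume = Δh × A = 1.9 m × 3.57×10^14 m² = 6.787×10^14 m³.
ρ_w = 1025 kg m⁻³, so the mass of water = 6.787×10^14 m³ × 1025 kg m⁻³ = 6.957×10^17 kg = 7.0×10^5 Gt (and the same mass of ice, by conservation).

≈ 7.0×10^5 Gt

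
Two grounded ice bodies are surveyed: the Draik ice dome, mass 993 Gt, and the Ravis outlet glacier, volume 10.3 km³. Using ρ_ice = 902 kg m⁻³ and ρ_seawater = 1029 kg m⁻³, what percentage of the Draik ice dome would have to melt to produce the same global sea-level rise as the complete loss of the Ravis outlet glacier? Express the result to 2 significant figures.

≈ 0.94 %

Equal sea-level rise means equal mass of meltwater, i.e. equal mass of ice lost.
Ice mass of Ravis: 9.291×10^12 kg; ice mass of Draik: 9.930×10^14 kg.
Fraction required = 9.291×10^12 / 9.930×10^14 = 9.36×10^-3 → 0.94 %.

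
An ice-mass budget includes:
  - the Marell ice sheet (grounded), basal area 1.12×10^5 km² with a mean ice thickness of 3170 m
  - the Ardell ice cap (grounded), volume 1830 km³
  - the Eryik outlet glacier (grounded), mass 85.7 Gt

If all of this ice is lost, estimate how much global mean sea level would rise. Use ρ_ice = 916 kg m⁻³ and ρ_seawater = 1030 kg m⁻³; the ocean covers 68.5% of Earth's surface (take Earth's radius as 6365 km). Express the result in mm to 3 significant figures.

≈ 910 mm

Marell: ice volume = 1.12×10^5 km² × 3170 m = 3.550×10^5 km³; 3.550×10^5 × (916/1030) = 3.157×10^5 km³ of water.
Ardell: 1830 km³ × (916/1030) = 1627 km³ of water.
Eryik: 85.7 Gt = 8.570×10^13 kg; dividing by ρ_w = 1030 kg m⁻³ gives 8.320×10^10 m³ of water.
Total added water ≈ 3.175×10^14 m³ over 3.49×10^14 m² → Δh = 0.910 m = 910 mm.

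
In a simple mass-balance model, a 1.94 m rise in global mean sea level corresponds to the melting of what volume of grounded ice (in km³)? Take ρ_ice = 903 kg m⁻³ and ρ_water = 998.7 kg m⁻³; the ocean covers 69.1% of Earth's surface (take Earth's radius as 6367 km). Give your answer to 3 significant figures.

Required water volume = Δh × A = 1.94 m × 3.52×10^14 m² = 6.829×10^14 m³ = 6.829×10^5 km³.
Ice volume = water volume × ρ_w/ρ_ice = 6.829×10^5 × 998.7/903 = 7.55×10^5 km³.

≈ 7.55×10^5 km³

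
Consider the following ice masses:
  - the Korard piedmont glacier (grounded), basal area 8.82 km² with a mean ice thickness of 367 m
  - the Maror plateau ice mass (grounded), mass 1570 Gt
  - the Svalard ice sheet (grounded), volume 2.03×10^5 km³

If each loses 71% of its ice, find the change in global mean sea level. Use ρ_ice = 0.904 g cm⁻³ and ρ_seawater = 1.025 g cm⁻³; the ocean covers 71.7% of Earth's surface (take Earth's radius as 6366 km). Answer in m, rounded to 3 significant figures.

Korard: ice volume = 8.82 km² × 367 m = 3.237 km³; 0.71 × 3.237 × (904/1025) = 2.027 km³ of water.
Maror: 0.71 × 1570 Gt = 1.115×10^15 kg; dividing by ρ_w = 1.025 g cm⁻³ = 1025 kg m⁻³ gives 1.088×10^12 m³ of water.
Svalard: 0.71 × 2.03×10^5 km³ × (904/1025) = 1.271×10^5 km³ of water.
Total added water ≈ 1.282×10^14 m³ over 3.65×10^14 m² → Δh = 0.351 m.

≈ 0.351 m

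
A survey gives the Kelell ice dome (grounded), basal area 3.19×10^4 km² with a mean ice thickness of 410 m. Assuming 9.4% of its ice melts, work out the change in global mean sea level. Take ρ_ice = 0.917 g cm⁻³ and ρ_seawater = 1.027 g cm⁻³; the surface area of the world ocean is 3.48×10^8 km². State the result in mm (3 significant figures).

≈ 3.15 mm

Kelell: ice volume = 3.19×10^4 km² × 410 m = 1.308×10^4 km³; 0.094 × 1.308×10^4 × (917/1027) = 1098 km³ of water.
Spread over 3.48×10^14 m² of ocean, Δh = 1.098×10^12 / 3.48×10^14 = 3.15×10^-3 m = 3.15 mm.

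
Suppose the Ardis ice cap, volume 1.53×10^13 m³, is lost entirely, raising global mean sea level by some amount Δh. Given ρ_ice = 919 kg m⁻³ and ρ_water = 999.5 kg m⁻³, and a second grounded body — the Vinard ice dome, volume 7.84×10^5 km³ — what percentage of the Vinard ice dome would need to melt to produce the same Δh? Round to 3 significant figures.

≈ 1.95 %

Equal sea-level rise means equal mass of meltwater, i.e. equal mass of ice lost.
Ice mass of Ardis: 1.406×10^16 kg; ice mass of Vinard: 7.205×10^17 kg.
Fraction required = 1.406×10^16 / 7.205×10^17 = 0.0195 → 1.95 %.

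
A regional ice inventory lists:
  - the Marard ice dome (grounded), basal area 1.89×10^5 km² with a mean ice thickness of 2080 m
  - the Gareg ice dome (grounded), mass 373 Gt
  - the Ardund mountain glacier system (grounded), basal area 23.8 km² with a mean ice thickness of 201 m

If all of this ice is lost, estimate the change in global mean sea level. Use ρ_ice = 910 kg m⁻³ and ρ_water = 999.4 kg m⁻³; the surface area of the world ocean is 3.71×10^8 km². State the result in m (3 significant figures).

≈ 0.966 m

Marard: ice volume = 1.89×10^5 km² × 2080 m = 3.931×10^5 km³; 3.931×10^5 × (910/999.4) = 3.580×10^5 km³ of water.
Gareg: 373 Gt = 3.730×10^14 kg; dividing by ρ_w = 999.4 kg m⁻³ gives 3.732×10^11 m³ of water.
Ardund: ice volume = 23.8 km² × 201 m = 4.784 km³; 4.784 × (910/999.4) = 4.356 km³ of water.
Total added water ≈ 3.583×10^14 m³ over 3.71×10^14 m² → Δh = 0.966 m.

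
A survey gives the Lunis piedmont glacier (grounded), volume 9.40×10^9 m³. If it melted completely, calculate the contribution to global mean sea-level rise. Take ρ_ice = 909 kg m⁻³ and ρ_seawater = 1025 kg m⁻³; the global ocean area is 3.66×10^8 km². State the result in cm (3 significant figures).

Lunis: 9.40×10^9 m³ × (909/1025) = 8.336×10^9 m³ of water.
Spread over 3.66×10^14 m² of ocean, Δh = 8.336×10^9 / 3.66×10^14 = 2.28×10^-5 m = 2.28×10^-3 cm.

≈ 2.28×10^-3 cm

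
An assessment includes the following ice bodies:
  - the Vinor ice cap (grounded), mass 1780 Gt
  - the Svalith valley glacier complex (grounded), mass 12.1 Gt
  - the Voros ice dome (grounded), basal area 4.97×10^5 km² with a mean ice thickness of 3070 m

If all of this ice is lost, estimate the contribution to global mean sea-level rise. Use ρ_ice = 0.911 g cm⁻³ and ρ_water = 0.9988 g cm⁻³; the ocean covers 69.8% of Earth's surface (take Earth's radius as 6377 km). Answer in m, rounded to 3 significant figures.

Vinor: 1780 Gt = 1.780×10^15 kg; dividing by ρ_w = 0.9988 g cm⁻³ = 998.8 kg m⁻³ gives 1.782×10^12 m³ of water.
Svalith: 12.1 Gt = 1.210×10^13 kg; dividing by ρ_w = 998.8 kg m⁻³ gives 1.211×10^10 m³ of water.
Voros: ice volume = 4.97×10^5 km² × 3070 m = 1.526×10^6 km³; 1.526×10^6 × (911/998.8) = 1.392×10^6 km³ of water.
Total added water ≈ 1.393×10^15 m³ over 3.57×10^14 m² → Δh = 3.91 m.

≈ 3.91 m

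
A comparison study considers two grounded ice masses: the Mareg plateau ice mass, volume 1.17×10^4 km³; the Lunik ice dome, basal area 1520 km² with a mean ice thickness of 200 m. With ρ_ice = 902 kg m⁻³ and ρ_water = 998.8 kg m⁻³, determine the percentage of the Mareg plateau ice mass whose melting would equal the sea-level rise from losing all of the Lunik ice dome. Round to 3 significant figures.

≈ 2.60 %

Equal sea-level rise means equal mass of meltwater, i.e. equal mass of ice lost.
Ice mass of Lunik: 2.742×10^14 kg; ice mass of Mareg: 1.055×10^16 kg.
Fraction required = 2.742×10^14 / 1.055×10^16 = 0.0260 → 2.60 %.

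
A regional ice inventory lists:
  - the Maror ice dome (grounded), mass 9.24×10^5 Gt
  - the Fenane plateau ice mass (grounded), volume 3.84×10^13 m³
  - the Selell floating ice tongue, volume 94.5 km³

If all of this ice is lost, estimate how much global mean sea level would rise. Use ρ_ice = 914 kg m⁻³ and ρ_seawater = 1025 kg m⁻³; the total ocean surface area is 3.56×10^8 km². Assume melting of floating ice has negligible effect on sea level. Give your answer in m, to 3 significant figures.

Maror: 9.24×10^5 Gt = 9.240×10^17 kg; dividing by ρ_w = 1025 kg m⁻³ gives 9.015×10^14 m³ of water.
Fenane: 3.84×10^13 m³ × (914/1025) = 3.424×10^13 m³ of water.
The Selell floating ice tongue is floating and already displaces its own weight of water, so its melt adds essentially nothing to sea level.
Total added water ≈ 9.357×10^14 m³ over 3.56×10^14 m² → Δh = 2.63 m.

≈ 2.63 m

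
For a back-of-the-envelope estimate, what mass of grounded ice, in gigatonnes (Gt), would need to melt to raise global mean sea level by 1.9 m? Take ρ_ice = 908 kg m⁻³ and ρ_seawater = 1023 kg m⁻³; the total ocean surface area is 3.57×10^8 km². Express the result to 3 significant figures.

≈ 6.94×10^5 Gt

Required water volume = Δh × A = 1.9 m × 3.57×10^14 m² = 6.783×10^14 m³.
ρ_w = 1023 kg m⁻³, so the mass of water = 6.783×10^14 m³ × 1023 kg m⁻³ = 6.939×10^17 kg = 6.94×10^5 Gt (and the same mass of ice, by conservation).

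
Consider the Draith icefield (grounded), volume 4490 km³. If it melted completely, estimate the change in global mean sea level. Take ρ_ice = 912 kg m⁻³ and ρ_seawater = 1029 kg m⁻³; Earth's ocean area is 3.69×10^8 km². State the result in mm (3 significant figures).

≈ 10.8 mm

Draith: 4490 km³ × (912/1029) = 3979 km³ of water.
Spread over 3.69×10^14 m² of ocean, Δh = 3.979×10^12 / 3.69×10^14 = 0.0108 m = 10.8 mm.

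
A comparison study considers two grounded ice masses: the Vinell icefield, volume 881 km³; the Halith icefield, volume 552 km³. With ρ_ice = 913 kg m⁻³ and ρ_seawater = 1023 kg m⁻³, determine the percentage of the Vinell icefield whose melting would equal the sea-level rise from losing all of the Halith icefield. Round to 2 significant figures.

≈ 63 %

Equal sea-level rise means equal mass of meltwater, i.e. equal mass of ice lost.
Ice mass of Halith: 5.040×10^14 kg; ice mass of Vinell: 8.044×10^14 kg.
Fraction required = 5.040×10^14 / 8.044×10^14 = 0.627 → 63 %.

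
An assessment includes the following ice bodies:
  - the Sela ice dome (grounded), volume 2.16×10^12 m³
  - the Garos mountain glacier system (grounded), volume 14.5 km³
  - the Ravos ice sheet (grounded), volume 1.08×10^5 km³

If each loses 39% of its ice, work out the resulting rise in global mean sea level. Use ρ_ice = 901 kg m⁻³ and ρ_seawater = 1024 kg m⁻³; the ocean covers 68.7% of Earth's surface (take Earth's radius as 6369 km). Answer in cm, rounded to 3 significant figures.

Sela: 0.39 × 2.16×10^12 m³ × (901/1024) = 7.412×10^11 m³ of water.
Garos: 0.39 × 14.5 km³ × (901/1024) = 4.976 km³ of water.
Ravos: 0.39 × 1.08×10^5 km³ × (901/1024) = 3.706×10^4 km³ of water.
Total added water ≈ 3.781×10^13 m³ over 3.50×10^14 m² → Δh = 0.108 m = 10.8 cm.

≈ 10.8 cm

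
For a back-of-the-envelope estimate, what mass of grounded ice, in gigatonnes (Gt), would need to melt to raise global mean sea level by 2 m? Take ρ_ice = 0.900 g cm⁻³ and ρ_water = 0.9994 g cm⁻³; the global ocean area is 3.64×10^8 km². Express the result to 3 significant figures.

≈ 7.28×10^5 Gt

Required water volume = Δh × A = 2 m × 3.64×10^14 m² = 7.280×10^14 m³.
ρ_w = 0.9994 g cm⁻³ = 999.4 kg m⁻³, so the mass of water = 7.280×10^14 m³ × 999.4 kg m⁻³ = 7.276×10^17 kg = 7.28×10^5 Gt (and the same mass of ice, by conservation).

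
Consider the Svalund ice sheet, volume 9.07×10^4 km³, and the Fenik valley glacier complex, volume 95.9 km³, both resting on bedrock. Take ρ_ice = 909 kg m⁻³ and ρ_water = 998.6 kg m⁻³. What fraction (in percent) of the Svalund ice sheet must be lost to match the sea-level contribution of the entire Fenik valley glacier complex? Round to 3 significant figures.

Equal sea-level rise means equal mass of meltwater, i.e. equal mass of ice lost.
Ice mass of Fenik: 8.717×10^13 kg; ice mass of Svalund: 8.245×10^16 kg.
Fraction required = 8.717×10^13 / 8.245×10^16 = 1.06×10^-3 → 0.106 %.

≈ 0.106 %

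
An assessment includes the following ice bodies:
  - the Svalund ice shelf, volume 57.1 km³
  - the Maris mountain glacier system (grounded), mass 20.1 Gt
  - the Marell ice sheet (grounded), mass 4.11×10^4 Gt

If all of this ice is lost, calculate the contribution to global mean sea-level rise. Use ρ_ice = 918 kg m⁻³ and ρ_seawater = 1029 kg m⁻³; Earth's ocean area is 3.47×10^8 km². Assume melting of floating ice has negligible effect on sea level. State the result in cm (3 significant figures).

≈ 11.5 cm

The Svalund ice shelf is floating and already displaces its own weight of water, so its melt adds essentially nothing to sea level.
Maris: 20.1 Gt = 2.010×10^13 kg; dividing by ρ_w = 1029 kg m⁻³ gives 1.953×10^10 m³ of water.
Marell: 4.11×10^4 Gt = 4.110×10^16 kg; dividing by ρ_w = 1029 kg m⁻³ gives 3.994×10^13 m³ of water.
Total added water ≈ 3.996×10^13 m³ over 3.47×10^14 m² → Δh = 0.115 m = 11.5 cm.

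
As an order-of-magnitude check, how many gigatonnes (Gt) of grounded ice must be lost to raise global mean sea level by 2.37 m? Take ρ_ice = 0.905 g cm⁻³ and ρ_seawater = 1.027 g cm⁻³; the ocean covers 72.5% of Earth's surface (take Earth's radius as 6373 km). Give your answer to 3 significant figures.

Required water volume = Δh × A = 2.37 m × 3.70×10^14 m² = 8.770×10^14 m³.
ρ_w = 1.027 g cm⁻³ = 1027 kg m⁻³, so the mass of water = 8.770×10^14 m³ × 1027 kg m⁻³ = 9.006×10^17 kg = 9.01×10^5 Gt (and the same mass of ice, by conservation).

≈ 9.01×10^5 Gt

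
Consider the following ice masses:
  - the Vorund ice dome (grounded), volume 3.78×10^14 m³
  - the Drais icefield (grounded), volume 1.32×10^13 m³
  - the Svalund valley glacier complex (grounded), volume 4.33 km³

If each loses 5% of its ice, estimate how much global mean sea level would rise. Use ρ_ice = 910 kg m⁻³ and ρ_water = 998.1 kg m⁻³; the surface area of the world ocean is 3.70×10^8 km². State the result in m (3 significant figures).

Vorund: 0.05 × 3.78×10^14 m³ × (910/998.1) = 1.723×10^13 m³ of water.
Drais: 0.05 × 1.32×10^13 m³ × (910/998.1) = 6.017×10^11 m³ of water.
Svalund: 0.05 × 4.33 km³ × (910/998.1) = 0.1974 km³ of water.
Total added water ≈ 1.783×10^13 m³ over 3.70×10^14 m² → Δh = 0.0482 m.

≈ 0.0482 m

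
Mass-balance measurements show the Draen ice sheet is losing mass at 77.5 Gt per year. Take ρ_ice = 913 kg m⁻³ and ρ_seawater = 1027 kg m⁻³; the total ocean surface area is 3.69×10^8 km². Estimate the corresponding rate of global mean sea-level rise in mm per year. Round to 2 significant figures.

≈ 0.20 mm/yr

ρ_w = 1027 kg m⁻³. Annual water volume added = 77.5 Gt / ρ_w = 7.750×10^13 kg / 1027 kg m⁻³ = 7.546×10^10 m³.
Δh per year = 7.546×10^10 / 3.69×10^14 = 2.05×10^-4 m = 0.20 mm.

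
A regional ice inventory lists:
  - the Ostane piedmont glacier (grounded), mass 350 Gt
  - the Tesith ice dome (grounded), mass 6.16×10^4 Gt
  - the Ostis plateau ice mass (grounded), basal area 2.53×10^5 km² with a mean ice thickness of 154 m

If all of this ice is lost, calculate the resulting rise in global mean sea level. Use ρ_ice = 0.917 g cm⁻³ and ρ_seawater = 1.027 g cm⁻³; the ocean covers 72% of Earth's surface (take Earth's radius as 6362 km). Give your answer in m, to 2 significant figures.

≈ 0.26 m

Ostane: 350 Gt = 3.500×10^14 kg; dividing by ρ_w = 1.027 g cm⁻³ = 1027 kg m⁻³ gives 3.408×10^11 m³ of water.
Tesith: 6.16×10^4 Gt = 6.160×10^16 kg; dividing by ρ_w = 1027 kg m⁻³ gives 5.998×10^13 m³ of water.
Ostis: ice volume = 2.53×10^5 km² × 154 m = 3.896×10^4 km³; 3.896×10^4 × (917/1027) = 3.479×10^4 km³ of water.
Total added water ≈ 9.511×10^13 m³ over 3.66×10^14 m² → Δh = 0.260 m.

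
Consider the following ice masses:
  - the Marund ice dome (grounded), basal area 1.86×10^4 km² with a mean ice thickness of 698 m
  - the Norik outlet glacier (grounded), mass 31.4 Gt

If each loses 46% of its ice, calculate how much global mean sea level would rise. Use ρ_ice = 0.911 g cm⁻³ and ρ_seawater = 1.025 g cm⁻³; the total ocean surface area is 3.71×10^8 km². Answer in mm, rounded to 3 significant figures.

≈ 14.3 mm

Marund: ice volume = 1.86×10^4 km² × 698 m = 1.298×10^4 km³; 0.46 × 1.298×10^4 × (911/1025) = 5308 km³ of water.
Norik: 0.46 × 31.4 Gt = 1.444×10^13 kg; dividing by ρ_w = 1.025 g cm⁻³ = 1025 kg m⁻³ gives 1.409×10^10 m³ of water.
Total added water ≈ 5.322×10^12 m³ over 3.71×10^14 m² → Δh = 0.0143 m = 14.3 mm.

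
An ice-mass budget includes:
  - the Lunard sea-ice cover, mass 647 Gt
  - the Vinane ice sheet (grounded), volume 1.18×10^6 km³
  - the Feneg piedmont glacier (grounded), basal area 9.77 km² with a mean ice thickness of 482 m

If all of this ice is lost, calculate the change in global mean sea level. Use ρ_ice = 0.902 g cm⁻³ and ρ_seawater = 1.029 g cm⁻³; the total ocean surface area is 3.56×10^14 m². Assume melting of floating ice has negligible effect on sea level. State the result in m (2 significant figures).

≈ 2.9 m

The Lunard sea-ice cover is floating and already displaces its own weight of water, so its melt adds essentially nothing to sea level.
Vinane: 1.18×10^6 km³ × (902/1029) = 1.034×10^6 km³ of water.
Feneg: ice volume = 9.77 km² × 482 m = 4.709 km³; 4.709 × (902/1029) = 4.128 km³ of water.
Total added water ≈ 1.034×10^15 m³ over 3.56×10^14 m² → Δh = 2.91 m.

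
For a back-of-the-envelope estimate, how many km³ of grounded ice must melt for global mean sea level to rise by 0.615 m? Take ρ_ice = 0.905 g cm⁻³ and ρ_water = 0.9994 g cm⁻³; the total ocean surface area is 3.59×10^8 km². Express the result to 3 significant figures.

Required water volume = Δh × A = 0.615 m × 3.59×10^14 m² = 2.208×10^14 m³ = 2.208×10^5 km³.
Ice volume = water volume × ρ_w/ρ_ice = 2.208×10^5 × 999.4/905 = 2.44×10^5 km³.

≈ 2.44×10^5 km³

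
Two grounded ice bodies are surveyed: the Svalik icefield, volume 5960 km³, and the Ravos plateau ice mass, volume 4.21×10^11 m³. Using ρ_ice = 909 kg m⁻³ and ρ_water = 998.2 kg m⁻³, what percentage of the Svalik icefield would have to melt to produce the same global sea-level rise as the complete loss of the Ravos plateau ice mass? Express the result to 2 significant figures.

Equal sea-level rise means equal mass of meltwater, i.e. equal mass of ice lost.
Ice mass of Ravos: 3.827×10^14 kg; ice mass of Svalik: 5.418×10^15 kg.
Fraction required = 3.827×10^14 / 5.418×10^15 = 0.0706 → 7.1 %.

≈ 7.1 %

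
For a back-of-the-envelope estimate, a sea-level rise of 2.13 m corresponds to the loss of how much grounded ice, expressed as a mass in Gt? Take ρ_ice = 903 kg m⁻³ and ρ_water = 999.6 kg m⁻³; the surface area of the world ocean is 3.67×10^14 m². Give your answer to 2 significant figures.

≈ 7.8×10^5 Gt

Required water volume = Δh × A = 2.13 m × 3.67×10^14 m² = 7.817×10^14 m³.
ρ_w = 999.6 kg m⁻³, so the mass of water = 7.817×10^14 m³ × 999.6 kg m⁻³ = 7.814×10^17 kg = 7.8×10^5 Gt (and the same mass of ice, by conservation).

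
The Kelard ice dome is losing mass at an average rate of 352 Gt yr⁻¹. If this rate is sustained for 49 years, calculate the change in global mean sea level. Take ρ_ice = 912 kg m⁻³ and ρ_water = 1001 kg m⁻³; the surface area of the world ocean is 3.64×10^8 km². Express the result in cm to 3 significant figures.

≈ 4.73 cm

Total mass lost = 352 Gt/yr × 49 yr = 1.725×10^4 Gt = 1.725×10^16 kg.
ρ_w = 1001 kg m⁻³, so water volume = 1.725×10^16 / 1001 = 1.723×10^13 m³.
Δh = 1.723×10^13 / 3.64×10^14 = 0.0473 m = 4.73 cm.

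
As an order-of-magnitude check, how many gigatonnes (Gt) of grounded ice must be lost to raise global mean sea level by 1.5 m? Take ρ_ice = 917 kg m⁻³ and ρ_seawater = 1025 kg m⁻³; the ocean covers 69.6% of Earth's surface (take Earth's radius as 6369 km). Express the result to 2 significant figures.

≈ 5.5×10^5 Gt

Required water volume = Δh × A = 1.5 m × 3.55×10^14 m² = 5.322×10^14 m³.
ρ_w = 1025 kg m⁻³, so the mass of water = 5.322×10^14 m³ × 1025 kg m⁻³ = 5.455×10^17 kg = 5.5×10^5 Gt (and the same mass of ice, by conservation).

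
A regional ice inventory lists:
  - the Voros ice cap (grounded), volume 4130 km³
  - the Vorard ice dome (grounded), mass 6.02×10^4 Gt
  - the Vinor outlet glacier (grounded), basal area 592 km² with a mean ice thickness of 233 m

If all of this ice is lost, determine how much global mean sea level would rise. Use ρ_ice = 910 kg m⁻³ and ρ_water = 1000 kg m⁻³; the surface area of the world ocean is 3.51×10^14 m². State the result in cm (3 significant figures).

Voros: 4130 km³ × (910/1000) = 3758 km³ of water.
Vorard: 6.02×10^4 Gt = 6.020×10^16 kg; dividing by ρ_w = 1000 kg m⁻³ gives 6.020×10^13 m³ of water.
Vinor: ice volume = 592 km² × 233 m = 137.9 km³; 137.9 × (910/1000) = 125.5 km³ of water.
Total added water ≈ 6.408×10^13 m³ over 3.51×10^14 m² → Δh = 0.183 m = 18.3 cm.

≈ 18.3 cm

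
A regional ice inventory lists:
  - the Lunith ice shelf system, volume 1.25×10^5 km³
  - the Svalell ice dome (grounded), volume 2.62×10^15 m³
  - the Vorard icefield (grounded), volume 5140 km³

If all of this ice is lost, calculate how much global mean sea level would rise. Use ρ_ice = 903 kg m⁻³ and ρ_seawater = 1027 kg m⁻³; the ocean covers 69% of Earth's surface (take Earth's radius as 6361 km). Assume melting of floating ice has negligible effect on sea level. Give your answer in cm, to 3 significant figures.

The Lunith ice shelf system is floating and already displaces its own weight of water, so its melt adds essentially nothing to sea level.
Svalell: 2.62×10^15 m³ × (903/1027) = 2.304×10^15 m³ of water.
Vorard: 5140 km³ × (903/1027) = 4519 km³ of water.
Total added water ≈ 2.308×10^15 m³ over 3.51×10^14 m² → Δh = 6.58 m = 658 cm.

≈ 658 cm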